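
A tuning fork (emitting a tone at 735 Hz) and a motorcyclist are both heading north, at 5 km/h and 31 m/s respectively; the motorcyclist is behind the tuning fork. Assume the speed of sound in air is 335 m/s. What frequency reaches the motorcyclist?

5 km/h = 1.389 m/s.
The motorcyclist is behind, so the tuning fork is moving away from it while the motorcyclist is moving toward the tuning fork.
Both move, so f' = f · (v + v_o)/(v + v_s).
f' = 735 × (335 + 31)/(335 + 1.389) = 735 × 366/336.39 ≈ 800 Hz.

800 Hz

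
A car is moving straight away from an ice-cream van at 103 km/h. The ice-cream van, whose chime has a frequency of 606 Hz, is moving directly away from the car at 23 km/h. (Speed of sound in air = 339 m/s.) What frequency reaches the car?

545 Hz

23 km/h = 6.389 m/s; 103 km/h = 28.61 m/s.
With source receding and observer receding, f' = f · (v − v_o)/(v + v_s).
f' = 606 × (339 − 28.61)/(339 + 6.389) = 606 × 310.39/345.39 ≈ 545 Hz.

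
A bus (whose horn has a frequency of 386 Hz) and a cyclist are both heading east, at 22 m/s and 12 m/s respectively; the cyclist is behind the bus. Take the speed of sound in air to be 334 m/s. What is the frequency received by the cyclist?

The cyclist is behind, so the bus is moving away from it while the cyclist is moving toward the bus.
With source receding and observer approaching, f' = f · (v + v_o)/(v + v_s).
f' = 386 × (334 + 12)/(334 + 22) = 386 × 346/356 ≈ 375 Hz.

375 Hz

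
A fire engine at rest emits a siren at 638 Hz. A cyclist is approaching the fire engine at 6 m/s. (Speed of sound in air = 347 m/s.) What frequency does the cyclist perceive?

649 Hz

Moving observer, stationary source: f' = f · (v + v_o)/v.
f' = 638 × (347 + 6)/347 = 638 × 353/347 ≈ 649 Hz.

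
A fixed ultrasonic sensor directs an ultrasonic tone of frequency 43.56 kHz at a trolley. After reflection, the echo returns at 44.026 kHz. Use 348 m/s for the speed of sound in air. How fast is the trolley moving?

Double Doppler shift off a moving reflector: f₂ = f₀ · (v + u)/(v − u) (u > 0 toward emitter).
Rearranging, u = v · (f₂ − f₀)/(f₂ + f₀) = 348 × 0.466/87.586 ≈ 1.85 m/s.
So the trolley is moving at 1.85 m/s toward the emitter.

1.85 m/s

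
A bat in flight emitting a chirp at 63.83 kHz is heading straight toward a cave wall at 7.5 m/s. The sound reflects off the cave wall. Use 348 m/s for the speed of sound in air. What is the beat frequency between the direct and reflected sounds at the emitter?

The cave wall receives the sound from a moving source: f₁ = f₀ · v/(v − v_e) = 63.83 × 348/340.5 ≈ 65.24 kHz.
On the return leg the bat in flight is a moving observer: f₂ = f₁ · (v + v_e)/v = 65.24 × 355.5/348 ≈ 66.64 kHz.
Beat against the emitted tone (with f₀ = 63830 Hz): |f₂ − f₀| = 2v_e·f₀/(v − v_e) = 2 × 7.5 × 63830/340.5 ≈ 2812 Hz.

2812 Hz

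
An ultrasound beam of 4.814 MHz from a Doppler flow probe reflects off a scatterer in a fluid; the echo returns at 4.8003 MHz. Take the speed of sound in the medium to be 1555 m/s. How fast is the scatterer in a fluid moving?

2.22 m/s

Double Doppler shift off a moving reflector: f₂ = f₀ · (v + u)/(v − u) (u > 0 toward emitter).
Rearranging, u = v · (f₂ − f₀)/(f₂ + f₀) = 1555 × -0.0137/9.6143 ≈ -2.22 m/s.
So the scatterer in a fluid is moving at 2.22 m/s away from the emitter.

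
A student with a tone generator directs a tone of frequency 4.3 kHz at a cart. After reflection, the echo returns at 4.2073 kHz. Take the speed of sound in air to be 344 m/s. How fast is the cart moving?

Double Doppler shift off a moving reflector: f₂ = f₀ · (v + u)/(v − u) (u > 0 toward emitter).
Rearranging, u = v · (f₂ − f₀)/(f₂ + f₀) = 344 × -0.0927/8.5073 ≈ -3.7 m/s.
So the cart is moving at 3.7 m/s away from the emitter.

3.7 m/s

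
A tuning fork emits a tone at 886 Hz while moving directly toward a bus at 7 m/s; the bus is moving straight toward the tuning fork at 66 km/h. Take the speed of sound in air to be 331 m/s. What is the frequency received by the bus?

955 Hz

66 km/h = 18.33 m/s.
With source approaching and observer approaching, f' = f · (v + v_o)/(v − v_s).
f' = 886 × (331 + 18.33)/(331 − 7) = 886 × 349.33/324 ≈ 955 Hz.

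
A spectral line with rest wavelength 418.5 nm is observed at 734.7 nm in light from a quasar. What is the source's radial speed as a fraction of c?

0.510c

λ'/λ₀ = 1.7556 > 1 (redshift), so the source is receding.
λ'/λ₀ = √((1 + β)/(1 − β)) for a receding source ⇒ β = (r² − 1)/(r² + 1) with r = λ'/λ₀.
β = (3.0820 − 1)/(3.0820 + 1) ≈ 0.510.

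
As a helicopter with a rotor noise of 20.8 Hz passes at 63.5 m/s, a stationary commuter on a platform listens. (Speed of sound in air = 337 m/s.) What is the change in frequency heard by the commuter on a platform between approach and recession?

8.13 Hz

Approaching: f₁ = f · v/(v − v_s) = 20.8 × 337/273.5 ≈ 25.63 Hz.
Receding: f₂ = f · v/(v + v_s) = 20.8 × 337/400.5 ≈ 17.50 Hz.
Drop: f₁ − f₂ = 2f·v·v_s/(v² − v_s²) = 2 × 20.8 × 337 × 63.5/(337² − 63.5²) ≈ 8.13 Hz.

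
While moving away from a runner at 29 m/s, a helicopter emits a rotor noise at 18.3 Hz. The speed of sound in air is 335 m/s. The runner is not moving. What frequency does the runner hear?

With the source moving away from a stationary observer, f' = f · v/(v + v_s).
f' = 18.3 × 335/(335 + 29) = 18.3 × 335/364 ≈ 16.8 Hz.

16.8 Hz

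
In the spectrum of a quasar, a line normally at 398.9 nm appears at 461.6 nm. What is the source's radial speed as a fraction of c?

0.145

λ'/λ₀ = 1.1572 > 1 (redshift), so the source is receding.
λ'/λ₀ = √((1 + β)/(1 − β)) for a receding source ⇒ β = (r² − 1)/(r² + 1) with r = λ'/λ₀.
β = (1.3391 − 1)/(1.3391 + 1) ≈ 0.145.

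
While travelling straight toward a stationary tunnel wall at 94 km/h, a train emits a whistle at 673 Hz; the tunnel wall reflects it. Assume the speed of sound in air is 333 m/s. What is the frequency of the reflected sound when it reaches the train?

788 Hz

94 km/h = 26.11 m/s.
The tunnel wall receives the sound from a moving source: f₁ = f₀ · v/(v − v_e) = 673 × 333/306.89 ≈ 730 Hz.
On the return leg the train is a moving observer: f₂ = f₁ · (v + v_e)/v = 730 × 359.11/333 ≈ 788 Hz.
Equivalently f₂ = f₀ · (v + v_e)/(v − v_e).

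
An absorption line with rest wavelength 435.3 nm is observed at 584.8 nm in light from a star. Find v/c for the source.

λ'/λ₀ = 1.3434 > 1 (redshift), so the source is receding.
λ'/λ₀ = √((1 + β)/(1 − β)) for a receding source ⇒ β = (r² − 1)/(r² + 1) with r = λ'/λ₀.
β = (1.8048 − 1)/(1.8048 + 1) ≈ 0.287.

0.287c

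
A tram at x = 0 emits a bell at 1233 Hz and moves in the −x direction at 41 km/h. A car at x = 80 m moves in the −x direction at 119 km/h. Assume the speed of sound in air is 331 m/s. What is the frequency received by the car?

1311 Hz

41 km/h = 11.39 m/s; 119 km/h = 33.06 m/s.
The observer lies on the +x side, so the source is heading away from the observer and the observer is heading toward the source.
General Doppler shift: f' = f · (v + v_o)/(v + v_s).
f' = 1233 × (331 + 33.06)/(331 + 11.39) = 1233 × 364.06/342.39 ≈ 1311 Hz.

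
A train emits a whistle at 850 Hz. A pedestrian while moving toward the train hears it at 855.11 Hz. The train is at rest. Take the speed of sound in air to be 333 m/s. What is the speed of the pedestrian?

2.00 m/s

f' = f · (v + v_o)/v ⇒ v_o = v · |f'/f − 1|.
v_o = 333 × |855.11/850 − 1| = 333 × 0.006012 ≈ 2.00 m/s.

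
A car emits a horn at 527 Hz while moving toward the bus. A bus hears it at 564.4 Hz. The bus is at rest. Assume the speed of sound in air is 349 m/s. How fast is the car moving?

23.1 m/s

f' = f · v/(v − v_s) ⇒ v_s = v · |1 − f/f'|.
v_s = 349 × |1 − 527/564.4| = 349 × 0.06627 ≈ 23.1 m/s.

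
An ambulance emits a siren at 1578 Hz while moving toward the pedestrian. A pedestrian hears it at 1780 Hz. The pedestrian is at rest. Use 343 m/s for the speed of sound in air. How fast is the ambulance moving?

f' = f · v/(v − v_s) ⇒ v_s = v · |1 − f/f'|.
v_s = 343 × |1 − 1578/1780| = 343 × 0.1135 ≈ 39 m/s.

39 m/s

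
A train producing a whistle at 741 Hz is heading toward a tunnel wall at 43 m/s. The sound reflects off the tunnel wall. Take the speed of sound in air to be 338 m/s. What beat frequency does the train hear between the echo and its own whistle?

The tunnel wall receives the sound from a moving source: f₁ = f₀ · v/(v − v_e) = 741 × 338/295 ≈ 849 Hz.
On the return leg the train is a moving observer: f₂ = f₁ · (v + v_e)/v = 849 × 381/338 ≈ 957 Hz.
Beat against the emitted tone: |f₂ − f₀| = 2v_e·f₀/(v − v_e) = 2 × 43 × 741/295 ≈ 216 Hz.

216 Hz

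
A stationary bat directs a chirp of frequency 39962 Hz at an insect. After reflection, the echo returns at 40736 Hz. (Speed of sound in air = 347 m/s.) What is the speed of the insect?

3.3 m/s

Double Doppler shift off a moving reflector: f₂ = f₀ · (v + u)/(v − u) (u > 0 toward emitter).
Rearranging, u = v · (f₂ − f₀)/(f₂ + f₀) = 347 × 774/80698 ≈ 3.3 m/s.
So the insect is moving at 3.3 m/s toward the emitter.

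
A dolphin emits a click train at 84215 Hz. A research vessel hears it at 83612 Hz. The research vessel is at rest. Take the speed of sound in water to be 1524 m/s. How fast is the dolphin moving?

11.0 m/s

f' < f, so the dolphin is receding.
f' = f · v/(v + v_s) ⇒ v_s = v · |1 − f/f'|.
v_s = 1524 × |1 − 84215/83612| = 1524 × 0.007212 ≈ 11.0 m/s.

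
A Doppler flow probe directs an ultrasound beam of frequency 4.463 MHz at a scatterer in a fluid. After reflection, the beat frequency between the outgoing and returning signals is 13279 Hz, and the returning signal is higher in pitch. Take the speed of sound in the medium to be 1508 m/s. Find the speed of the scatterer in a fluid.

Double Doppler shift off a moving reflector: f₂ = f₀ · (v + u)/(v − u) (u > 0 toward emitter).
Returning signal is higher, so f₂ = f₀ + Δf = 4463000 + 13279 = 4476279 Hz.
Rearranging, u = v · (f₂ − f₀)/(f₂ + f₀) = 1508 × 13279/8939279 ≈ 2.24 m/s.
So the scatterer in a fluid is moving at 2.24 m/s toward the emitter.

2.24 m/s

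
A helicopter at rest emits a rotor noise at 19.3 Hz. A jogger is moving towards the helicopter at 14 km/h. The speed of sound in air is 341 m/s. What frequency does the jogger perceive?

19.5 Hz

14 km/h = 3.889 m/s.
Moving observer, stationary source: f' = f · (v + v_o)/v.
f' = 19.3 × (341 + 3.889)/341 = 19.3 × 344.89/341 ≈ 19.5 Hz.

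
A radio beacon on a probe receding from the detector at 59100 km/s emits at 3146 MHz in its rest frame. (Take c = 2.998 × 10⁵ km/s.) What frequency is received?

2576.4 MHz

β = v/c = 59100/299800 = 0.1971.
Relativistic Doppler for frequency: f' = f₀ · √((1 − β)/(1 + β)).
f' = 3146 × √(0.8029/1.1971) = 3146 × 0.81894 ≈ 2576.4 MHz.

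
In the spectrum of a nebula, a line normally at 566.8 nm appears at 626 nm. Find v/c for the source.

0.099

λ'/λ₀ = 1.1044 > 1 (redshift), so the source is receding.
λ'/λ₀ = √((1 + β)/(1 − β)) for a receding source ⇒ β = (r² − 1)/(r² + 1) with r = λ'/λ₀.
β = (1.2198 − 1)/(1.2198 + 1) ≈ 0.099.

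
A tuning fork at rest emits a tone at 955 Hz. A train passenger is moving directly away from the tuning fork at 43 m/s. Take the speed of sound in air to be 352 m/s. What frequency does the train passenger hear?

Moving observer, stationary source: f' = f · (v − v_o)/v.
f' = 955 × (352 − 43)/352 = 955 × 309/352 ≈ 838 Hz.

838 Hz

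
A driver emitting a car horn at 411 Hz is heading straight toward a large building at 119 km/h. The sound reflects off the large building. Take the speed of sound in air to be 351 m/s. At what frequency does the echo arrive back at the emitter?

119 km/h = 33.06 m/s.
The large building receives the sound from a moving source: f₁ = f₀ · v/(v − v_e) = 411 × 351/317.94 ≈ 454 Hz.
On the return leg the driver is a moving observer: f₂ = f₁ · (v + v_e)/v = 454 × 384.06/351 ≈ 496 Hz.
Equivalently f₂ = f₀ · (v + v_e)/(v − v_e).

496 Hz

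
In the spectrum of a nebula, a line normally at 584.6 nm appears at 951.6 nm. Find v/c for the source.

λ'/λ₀ = 1.6278 > 1 (redshift), so the source is receding.
λ'/λ₀ = √((1 + β)/(1 − β)) for a receding source ⇒ β = (r² − 1)/(r² + 1) with r = λ'/λ₀.
β = (2.6497 − 1)/(2.6497 + 1) ≈ 0.452.

0.452c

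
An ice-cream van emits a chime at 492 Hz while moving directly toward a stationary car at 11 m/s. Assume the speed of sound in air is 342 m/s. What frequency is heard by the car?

508 Hz

With the source moving toward a stationary observer, f' = f · v/(v − v_s).
f' = 492 × 342/(342 − 11) = 492 × 342/331 ≈ 508 Hz.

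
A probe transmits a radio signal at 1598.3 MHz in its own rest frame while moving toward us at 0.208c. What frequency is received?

1973.9 MHz

Relativistic Doppler for frequency: f' = f₀ · √((1 + β)/(1 − β)).
f' = 1598.3 × √(1.2080/0.7920) = 1598.3 × 1.23501 ≈ 1973.9 MHz.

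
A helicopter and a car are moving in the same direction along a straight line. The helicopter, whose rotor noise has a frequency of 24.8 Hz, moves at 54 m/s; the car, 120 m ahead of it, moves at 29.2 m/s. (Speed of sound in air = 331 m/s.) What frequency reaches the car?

The car is ahead, so the helicopter is moving toward it while the car is moving away from the helicopter.
General Doppler shift: f' = f · (v − v_o)/(v − v_s).
f' = 24.8 × (331 − 29.2)/(331 − 54) = 24.8 × 301.8/277 ≈ 27.0 Hz.

27.0 Hz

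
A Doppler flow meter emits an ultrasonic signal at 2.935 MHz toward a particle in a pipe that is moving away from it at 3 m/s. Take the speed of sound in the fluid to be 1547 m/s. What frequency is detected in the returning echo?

The particle in a pipe first receives the wave as a moving observer: f₁ = f₀ · (v − u)/v = 2.935 × (1547 − 3)/1547 ≈ 2.929 MHz.
The reflection then acts as a moving source: f₂ = f₁ · v/(v + u) ≈ 2.924 MHz.

2.924 MHz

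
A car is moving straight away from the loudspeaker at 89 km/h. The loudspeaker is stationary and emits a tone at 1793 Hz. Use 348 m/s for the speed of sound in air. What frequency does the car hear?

1666 Hz

89 km/h = 24.72 m/s.
Moving observer, stationary source: f' = f · (v − v_o)/v.
f' = 1793 × (348 − 24.72)/348 = 1793 × 323.28/348 ≈ 1666 Hz.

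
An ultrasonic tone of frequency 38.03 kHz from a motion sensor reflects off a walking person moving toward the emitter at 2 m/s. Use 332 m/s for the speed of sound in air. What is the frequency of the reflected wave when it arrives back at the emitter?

38.5 kHz

The walking person first receives the wave as a moving observer: f₁ = f₀ · (v + u)/v = 38.03 × (332 + 2)/332 ≈ 38.3 kHz.
On reflection it acts as a source moving toward the stationary detector: f₂ = f₁ · v/(v − u) = 38.3 × 332/330 ≈ 38.5 kHz.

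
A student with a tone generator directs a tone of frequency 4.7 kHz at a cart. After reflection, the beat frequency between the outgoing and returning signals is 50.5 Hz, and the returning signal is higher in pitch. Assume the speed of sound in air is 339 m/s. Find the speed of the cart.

1.81 m/s

Double Doppler shift off a moving reflector: f₂ = f₀ · (v + u)/(v − u) (u > 0 toward emitter).
Returning signal is higher, so f₂ = f₀ + Δf = 4700 + 50.5 = 4750.5 Hz.
Rearranging, u = v · (f₂ − f₀)/(f₂ + f₀) = 339 × 50.5/9450.5 ≈ 1.81 m/s.
So the cart is moving at 1.81 m/s toward the emitter.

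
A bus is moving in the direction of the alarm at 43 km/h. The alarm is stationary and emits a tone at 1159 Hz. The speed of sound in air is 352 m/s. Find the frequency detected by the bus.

1198 Hz

43 km/h = 11.94 m/s.
Moving observer, stationary source: f' = f · (v + v_o)/v.
f' = 1159 × (352 + 11.94)/352 = 1159 × 363.94/352 ≈ 1198 Hz.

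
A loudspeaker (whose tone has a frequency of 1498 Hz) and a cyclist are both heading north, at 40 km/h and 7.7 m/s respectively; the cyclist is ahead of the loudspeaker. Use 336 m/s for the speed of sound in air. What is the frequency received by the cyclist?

1514 Hz

40 km/h = 11.11 m/s.
The cyclist is ahead, so the loudspeaker is moving toward it while the cyclist is moving away from the loudspeaker.
General Doppler shift: f' = f · (v − v_o)/(v − v_s).
f' = 1498 × (336 − 7.7)/(336 − 11.11) = 1498 × 328.3/324.89 ≈ 1514 Hz.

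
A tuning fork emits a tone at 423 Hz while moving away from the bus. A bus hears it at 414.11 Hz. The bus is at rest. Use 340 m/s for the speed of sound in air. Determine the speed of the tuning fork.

f' = f · v/(v + v_s) ⇒ v_s = v · |1 − f/f'|.
v_s = 340 × |1 − 423/414.11| = 340 × 0.02147 ≈ 7.3 m/s.

7.3 m/s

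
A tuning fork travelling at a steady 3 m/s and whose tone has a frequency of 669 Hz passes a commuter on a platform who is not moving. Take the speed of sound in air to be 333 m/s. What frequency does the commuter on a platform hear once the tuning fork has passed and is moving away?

663 Hz

Receding: f₂ = f · v/(v + v_s) = 669 × 333/336 ≈ 663 Hz.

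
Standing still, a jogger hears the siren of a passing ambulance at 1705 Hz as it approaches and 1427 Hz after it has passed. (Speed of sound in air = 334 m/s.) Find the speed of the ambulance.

f₁/f₂ = (v + v_s)/(v − v_s), so v_s = v · (f₁ − f₂)/(f₁ + f₂).
v_s = 334 × (1705 − 1427)/(1705 + 1427) = 334 × 278/3132 ≈ 30 m/s.

30 m/s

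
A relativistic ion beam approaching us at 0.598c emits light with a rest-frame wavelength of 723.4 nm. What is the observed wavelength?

Relativistic Doppler for wavelength: λ' = λ₀ · √((1 − β)/(1 + β)).
λ' = 723.4 × √(0.4020/1.5980) = 723.4 × 0.50156 ≈ 362.8 nm.

362.8 nm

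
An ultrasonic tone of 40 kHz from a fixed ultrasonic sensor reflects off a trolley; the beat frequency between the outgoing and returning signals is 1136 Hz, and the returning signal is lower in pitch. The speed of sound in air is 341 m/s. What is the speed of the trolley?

4.9 m/s

Double Doppler shift off a moving reflector: f₂ = f₀ · (v + u)/(v − u) (u > 0 toward emitter).
Returning signal is lower, so f₂ = f₀ − Δf = 40000 − 1136 = 38864 Hz.
Rearranging, u = v · (f₂ − f₀)/(f₂ + f₀) = 341 × -1136/78864 ≈ -4.9 m/s.
So the trolley is moving at 4.9 m/s away from the emitter.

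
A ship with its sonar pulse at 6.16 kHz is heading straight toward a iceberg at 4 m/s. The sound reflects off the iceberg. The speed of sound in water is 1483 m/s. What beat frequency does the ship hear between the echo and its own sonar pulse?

33.3 Hz

The iceberg receives the sound from a moving source: f₁ = f₀ · v/(v − v_e) = 6.16 × 1483/1479 ≈ 6.1767 kHz.
On the return leg the ship is a moving observer: f₂ = f₁ · (v + v_e)/v = 6.1767 × 1487/1483 ≈ 6.1933 kHz.
Equivalently f₂ = f₀ · (v + v_e)/(v − v_e).
Beat against the emitted tone (with f₀ = 6160 Hz): |f₂ − f₀| = 2v_e·f₀/(v − v_e) = 2 × 4 × 6160/1479 ≈ 33.3 Hz.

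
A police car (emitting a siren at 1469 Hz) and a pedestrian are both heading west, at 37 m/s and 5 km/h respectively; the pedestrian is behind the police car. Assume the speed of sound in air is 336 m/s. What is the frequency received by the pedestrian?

5 km/h = 1.389 m/s.
The pedestrian is behind, so the police car is moving away from it while the pedestrian is moving toward the police car.
With source receding and observer approaching, f' = f · (v + v_o)/(v + v_s).
f' = 1469 × (336 + 1.389)/(336 + 37) = 1469 × 337.39/373 ≈ 1329 Hz.

1329 Hz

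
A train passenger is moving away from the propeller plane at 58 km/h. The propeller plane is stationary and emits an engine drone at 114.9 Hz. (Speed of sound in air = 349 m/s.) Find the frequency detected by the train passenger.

58 km/h = 16.11 m/s.
Moving observer, stationary source: f' = f · (v − v_o)/v.
f' = 114.9 × (349 − 16.11)/349 = 114.9 × 332.89/349 ≈ 110 Hz.

110 Hz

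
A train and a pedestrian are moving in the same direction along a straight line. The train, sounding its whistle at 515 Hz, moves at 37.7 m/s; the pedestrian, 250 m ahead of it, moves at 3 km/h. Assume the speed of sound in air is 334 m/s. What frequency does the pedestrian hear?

579 Hz

3 km/h = 0.8333 m/s.
The pedestrian is ahead, so the train is moving toward it while the pedestrian is moving away from the train.
Both move, so f' = f · (v − v_o)/(v − v_s).
f' = 515 × (334 − 0.8333)/(334 − 37.7) = 515 × 333.17/296.3 ≈ 579 Hz.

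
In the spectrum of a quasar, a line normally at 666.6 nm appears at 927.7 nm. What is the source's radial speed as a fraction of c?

0.319c

λ'/λ₀ = 1.3917 > 1 (redshift), so the source is receding.
λ'/λ₀ = √((1 + β)/(1 − β)) for a receding source ⇒ β = (r² − 1)/(r² + 1) with r = λ'/λ₀.
β = (1.9368 − 1)/(1.9368 + 1) ≈ 0.319.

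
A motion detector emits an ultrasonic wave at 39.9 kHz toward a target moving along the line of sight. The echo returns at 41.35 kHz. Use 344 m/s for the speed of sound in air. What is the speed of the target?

6.1 m/s

Double Doppler shift off a moving reflector: f₂ = f₀ · (v + u)/(v − u) (u > 0 toward emitter).
Rearranging, u = v · (f₂ − f₀)/(f₂ + f₀) = 344 × 1.45/81.25 ≈ 6.1 m/s.
So the target is moving at 6.1 m/s toward the emitter.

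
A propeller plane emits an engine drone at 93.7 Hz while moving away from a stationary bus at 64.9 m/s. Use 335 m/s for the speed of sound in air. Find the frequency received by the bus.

With the source moving away from a stationary observer, f' = f · v/(v + v_s).
f' = 93.7 × 335/(335 + 64.9) = 93.7 × 335/399.9 ≈ 78 Hz.

78 Hz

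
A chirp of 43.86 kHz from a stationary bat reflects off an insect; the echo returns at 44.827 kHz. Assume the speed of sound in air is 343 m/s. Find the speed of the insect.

3.7 m/s

Double Doppler shift off a moving reflector: f₂ = f₀ · (v + u)/(v − u) (u > 0 toward emitter).
Rearranging, u = v · (f₂ − f₀)/(f₂ + f₀) = 343 × 0.967/88.687 ≈ 3.7 m/s.
So the insect is moving at 3.7 m/s toward the emitter.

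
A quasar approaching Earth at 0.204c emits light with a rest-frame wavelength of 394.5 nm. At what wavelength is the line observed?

Relativistic Doppler for wavelength: λ' = λ₀ · √((1 − β)/(1 + β)).
λ' = 394.5 × √(0.7960/1.2040) = 394.5 × 0.81310 ≈ 320.8 nm.

320.8 nm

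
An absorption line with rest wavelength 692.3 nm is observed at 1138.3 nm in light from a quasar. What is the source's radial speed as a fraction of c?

λ'/λ₀ = 1.6442 > 1 (redshift), so the source is receding.
λ'/λ₀ = √((1 + β)/(1 − β)) for a receding source ⇒ β = (r² − 1)/(r² + 1) with r = λ'/λ₀.
β = (2.7035 − 1)/(2.7035 + 1) ≈ 0.460.

0.460c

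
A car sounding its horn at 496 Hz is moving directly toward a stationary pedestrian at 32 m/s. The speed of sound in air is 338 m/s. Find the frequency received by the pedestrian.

548 Hz

Only the source moves, toward the listener, so f' = f · v/(v − v_s).
f' = 496 × 338/(338 − 32) = 496 × 338/306 ≈ 548 Hz.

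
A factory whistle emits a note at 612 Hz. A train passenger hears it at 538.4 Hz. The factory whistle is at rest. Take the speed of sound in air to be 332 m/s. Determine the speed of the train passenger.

f' < f, so the train passenger is receding.
f' = f · (v − v_o)/v ⇒ v_o = v · |f'/f − 1|.
v_o = 332 × |538.4/612 − 1| = 332 × 0.1203 ≈ 40 m/s.

40 m/s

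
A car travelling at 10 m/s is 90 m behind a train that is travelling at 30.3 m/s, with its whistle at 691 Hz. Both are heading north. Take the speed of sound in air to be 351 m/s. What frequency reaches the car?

654 Hz

The car is behind, so the train is moving away from it while the car is moving toward the train.
General Doppler shift: f' = f · (v + v_o)/(v + v_s).
f' = 691 × (351 + 10)/(351 + 30.3) = 691 × 361/381.3 ≈ 654 Hz.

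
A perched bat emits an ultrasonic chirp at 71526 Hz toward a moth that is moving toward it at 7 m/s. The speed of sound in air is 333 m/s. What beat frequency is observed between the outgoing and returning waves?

3072 Hz

At the moth (a moving observer), f₁ = f₀ · (v + u)/v = 71526 × 340/333 ≈ 73030 Hz.
On reflection it acts as a source moving toward the stationary detector: f₂ = f₁ · v/(v − u) = 73030 × 333/326 ≈ 74598 Hz.
Equivalently f₂ = f₀ · (v + u)/(v − u).
Beat frequency: |f₂ − f₀| = 2u·f₀/(v − u) = 2 × 7 × 71526/326 ≈ 3072 Hz.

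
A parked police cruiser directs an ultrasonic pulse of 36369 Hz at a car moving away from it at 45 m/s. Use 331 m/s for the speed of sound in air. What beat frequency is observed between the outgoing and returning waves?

The car first receives the wave as a moving observer: f₁ = f₀ · (v − u)/v = 36369 × (331 − 45)/331 ≈ 31425 Hz.
The reflection then acts as a moving source: f₂ = f₁ · v/(v + u) ≈ 27664 Hz.
Beat frequency: |f₂ − f₀| = 2u·f₀/(v + u) = 2 × 45 × 36369/376 ≈ 8705 Hz.

8705 Hz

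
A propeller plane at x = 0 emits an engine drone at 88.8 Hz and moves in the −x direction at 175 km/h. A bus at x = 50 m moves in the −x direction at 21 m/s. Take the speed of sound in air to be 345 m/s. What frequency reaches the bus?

83 Hz

175 km/h = 48.61 m/s.
The observer lies on the +x side, so the source is heading away from the observer and the observer is heading toward the source.
Both move, so f' = f · (v + v_o)/(v + v_s).
f' = 88.8 × (345 + 21)/(345 + 48.61) = 88.8 × 366/393.61 ≈ 83 Hz.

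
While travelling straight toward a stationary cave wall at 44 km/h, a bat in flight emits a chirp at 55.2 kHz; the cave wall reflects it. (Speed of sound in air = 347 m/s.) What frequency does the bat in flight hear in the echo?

59.2 kHz

44 km/h = 12.22 m/s.
The cave wall receives the sound from a moving source: f₁ = f₀ · v/(v − v_e) = 55.2 × 347/334.78 ≈ 57.2 kHz.
On the return leg the bat in flight is a moving observer: f₂ = f₁ · (v + v_e)/v = 57.2 × 359.22/347 ≈ 59.2 kHz.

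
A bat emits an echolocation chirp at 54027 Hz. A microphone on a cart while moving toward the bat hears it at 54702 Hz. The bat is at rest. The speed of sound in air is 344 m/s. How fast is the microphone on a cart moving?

4.3 m/s

f' = f · (v + v_o)/v ⇒ v_o = v · |f'/f − 1|.
v_o = 344 × |54702/54027 − 1| = 344 × 0.01249 ≈ 4.3 m/s.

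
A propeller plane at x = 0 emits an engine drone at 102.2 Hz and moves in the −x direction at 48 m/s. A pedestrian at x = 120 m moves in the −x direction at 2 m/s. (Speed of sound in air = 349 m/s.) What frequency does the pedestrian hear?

90 Hz

The observer lies on the +x side, so the source is heading away from the observer and the observer is heading toward the source.
General Doppler shift: f' = f · (v + v_o)/(v + v_s).
f' = 102.2 × (349 + 2)/(349 + 48) = 102.2 × 351/397 ≈ 90 Hz.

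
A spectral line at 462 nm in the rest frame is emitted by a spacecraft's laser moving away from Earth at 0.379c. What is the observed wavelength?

688.5 nm

Relativistic Doppler for wavelength: λ' = λ₀ · √((1 + β)/(1 − β)).
λ' = 462 × √(1.3790/0.6210) = 462 × 1.49017 ≈ 688.5 nm.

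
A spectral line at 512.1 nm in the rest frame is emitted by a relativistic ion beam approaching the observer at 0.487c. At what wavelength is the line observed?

Relativistic Doppler for wavelength: λ' = λ₀ · √((1 − β)/(1 + β)).
λ' = 512.1 × √(0.5130/1.4870) = 512.1 × 0.58736 ≈ 300.8 nm.

300.8 nm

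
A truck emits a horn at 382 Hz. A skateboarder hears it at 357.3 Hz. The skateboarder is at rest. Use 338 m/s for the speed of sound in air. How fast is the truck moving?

23.4 m/s

f' < f, so the truck is receding.
f' = f · v/(v + v_s) ⇒ v_s = v · |1 − f/f'|.
v_s = 338 × |1 − 382/357.3| = 338 × 0.06913 ≈ 23.4 m/s.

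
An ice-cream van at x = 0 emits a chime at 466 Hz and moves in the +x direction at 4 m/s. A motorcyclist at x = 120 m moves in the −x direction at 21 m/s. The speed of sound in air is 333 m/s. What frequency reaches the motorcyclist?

The observer lies on the +x side, so the source is heading toward the observer and the observer is heading toward the source.
Both move, so f' = f · (v + v_o)/(v − v_s).
f' = 466 × (333 + 21)/(333 − 4) = 466 × 354/329 ≈ 501 Hz.

501 Hz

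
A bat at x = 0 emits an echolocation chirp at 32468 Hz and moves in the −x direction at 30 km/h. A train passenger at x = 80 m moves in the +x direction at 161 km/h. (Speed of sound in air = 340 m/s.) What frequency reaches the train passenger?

27523 Hz

30 km/h = 8.333 m/s; 161 km/h = 44.72 m/s.
The observer lies on the +x side, so the source is heading away from the observer and the observer is heading away from the source.
With source receding and observer receding, f' = f · (v − v_o)/(v + v_s).
f' = 32468 × (340 − 44.72)/(340 + 8.333) = 32468 × 295.28/348.33 ≈ 27523 Hz.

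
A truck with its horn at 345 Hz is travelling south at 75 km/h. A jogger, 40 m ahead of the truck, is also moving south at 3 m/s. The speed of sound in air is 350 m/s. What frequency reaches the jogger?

75 km/h = 20.83 m/s.
The jogger is ahead, so the truck is moving toward it while the jogger is moving away from the truck.
Both move, so f' = f · (v − v_o)/(v − v_s).
f' = 345 × (350 − 3)/(350 − 20.83) = 345 × 347/329.17 ≈ 364 Hz.

364 Hz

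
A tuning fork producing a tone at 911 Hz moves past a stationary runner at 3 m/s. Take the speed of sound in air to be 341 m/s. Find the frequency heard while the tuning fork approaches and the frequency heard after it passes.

919 Hz approaching; 903 Hz receding

Approaching: f₁ = f · v/(v − v_s) = 911 × 341/338 ≈ 919 Hz.
Receding: f₂ = f · v/(v + v_s) = 911 × 341/344 ≈ 903 Hz.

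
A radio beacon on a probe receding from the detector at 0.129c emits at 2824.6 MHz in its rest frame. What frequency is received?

2481.0 MHz

Relativistic Doppler for frequency: f' = f₀ · √((1 − β)/(1 + β)).
f' = 2824.6 × √(0.8710/1.1290) = 2824.6 × 0.87834 ≈ 2481.0 MHz.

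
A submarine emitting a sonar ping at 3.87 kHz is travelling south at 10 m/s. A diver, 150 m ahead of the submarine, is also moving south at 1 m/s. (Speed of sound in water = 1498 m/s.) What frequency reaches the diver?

3.89 kHz

The diver is ahead, so the submarine is moving toward it while the diver is moving away from the submarine.
Both move, so f' = f · (v − v_o)/(v − v_s).
f' = 3.87 × (1498 − 1)/(1498 − 10) = 3.87 × 1497/1488 ≈ 3.89 kHz.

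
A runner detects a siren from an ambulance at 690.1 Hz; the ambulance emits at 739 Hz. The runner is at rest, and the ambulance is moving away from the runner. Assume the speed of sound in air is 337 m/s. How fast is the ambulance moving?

f' = f · v/(v + v_s) ⇒ v_s = v · |1 − f/f'|.
v_s = 337 × |1 − 739/690.1| = 337 × 0.07086 ≈ 23.9 m/s.

23.9 m/s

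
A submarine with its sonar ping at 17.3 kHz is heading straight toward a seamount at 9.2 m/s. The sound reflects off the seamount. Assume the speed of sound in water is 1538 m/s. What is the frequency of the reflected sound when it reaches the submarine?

The seamount receives the sound from a moving source: f₁ = f₀ · v/(v − v_e) = 17.3 × 1538/1528.8 ≈ 17.40 kHz.
On the return leg the submarine is a moving observer: f₂ = f₁ · (v + v_e)/v = 17.40 × 1547.2/1538 ≈ 17.51 kHz.

17.51 kHz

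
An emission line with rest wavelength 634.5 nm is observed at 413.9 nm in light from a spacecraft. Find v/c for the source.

λ'/λ₀ = 0.6523 < 1 (blueshift), so the source is approaching.
λ'/λ₀ = √((1 − β)/(1 + β)) for an approaching source ⇒ β = (1 − r²)/(1 + r²) with r = λ'/λ₀.
β = (1 − 0.4255)/(1 + 0.4255) ≈ 0.403.

0.403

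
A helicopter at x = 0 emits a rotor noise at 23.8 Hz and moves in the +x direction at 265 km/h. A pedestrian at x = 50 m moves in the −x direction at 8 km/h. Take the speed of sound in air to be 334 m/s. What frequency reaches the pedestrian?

265 km/h = 73.61 m/s; 8 km/h = 2.222 m/s.
The observer lies on the +x side, so the source is heading toward the observer and the observer is heading toward the source.
With source approaching and observer approaching, f' = f · (v + v_o)/(v − v_s).
f' = 23.8 × (334 + 2.222)/(334 − 73.61) = 23.8 × 336.22/260.39 ≈ 30.7 Hz.

30.7 Hz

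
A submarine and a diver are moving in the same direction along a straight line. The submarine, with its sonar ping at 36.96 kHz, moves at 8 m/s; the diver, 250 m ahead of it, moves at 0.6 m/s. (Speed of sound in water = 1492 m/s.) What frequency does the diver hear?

The diver is ahead, so the submarine is moving toward it while the diver is moving away from the submarine.
General Doppler shift: f' = f · (v − v_o)/(v − v_s).
f' = 36.96 × (1492 − 0.6)/(1492 − 8) = 36.96 × 1491.4/1484 ≈ 37.1 kHz.

37.1 kHz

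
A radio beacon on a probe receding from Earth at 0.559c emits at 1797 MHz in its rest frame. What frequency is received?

Relativistic Doppler for frequency: f' = f₀ · √((1 − β)/(1 + β)).
f' = 1797 × √(0.4410/1.5590) = 1797 × 0.53186 ≈ 955.8 MHz.

955.8 MHz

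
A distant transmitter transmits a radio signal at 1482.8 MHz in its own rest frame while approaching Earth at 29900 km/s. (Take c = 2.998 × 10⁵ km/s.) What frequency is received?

β = v/c = 29900/299800 = 0.0997.
Relativistic Doppler for frequency: f' = f₀ · √((1 + β)/(1 − β)).
f' = 1482.8 × √(1.0997/0.9003) = 1482.8 × 1.10524 ≈ 1638.9 MHz.

1638.9 MHz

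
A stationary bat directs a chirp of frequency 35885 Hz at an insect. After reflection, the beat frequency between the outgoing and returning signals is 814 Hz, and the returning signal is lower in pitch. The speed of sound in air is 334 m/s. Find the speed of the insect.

3.8 m/s

Double Doppler shift off a moving reflector: f₂ = f₀ · (v + u)/(v − u) (u > 0 toward emitter).
Returning signal is lower, so f₂ = f₀ − Δf = 35885 − 814 = 35071 Hz.
Rearranging, u = v · (f₂ − f₀)/(f₂ + f₀) = 334 × -814/70956 ≈ -3.8 m/s.
So the insect is moving at 3.8 m/s away from the emitter.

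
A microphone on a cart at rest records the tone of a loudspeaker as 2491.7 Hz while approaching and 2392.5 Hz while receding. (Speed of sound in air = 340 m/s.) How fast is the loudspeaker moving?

f₁/f₂ = (v + v_s)/(v − v_s), so v_s = v · (f₁ − f₂)/(f₁ + f₂).
v_s = 340 × (2491.7 − 2392.5)/(2491.7 + 2392.5) = 340 × 99.2/4884.2 ≈ 6.9 m/s.

6.9 m/s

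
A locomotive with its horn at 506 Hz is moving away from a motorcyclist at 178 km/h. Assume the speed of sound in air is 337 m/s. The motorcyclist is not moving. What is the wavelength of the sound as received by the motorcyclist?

178 km/h = 49.44 m/s.
Only the source moves, away from the listener, so f' = f · v/(v + v_s).
f' = 506 × 337/(337 + 49.44) ≈ 441 Hz.
λ' = v/f' = 337/441.259 ≈ 76.4 cm.

76.4 cm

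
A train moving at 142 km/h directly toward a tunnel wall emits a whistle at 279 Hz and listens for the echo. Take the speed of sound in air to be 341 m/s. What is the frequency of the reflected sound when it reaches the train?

352 Hz

142 km/h = 39.44 m/s.
The tunnel wall receives the sound from a moving source: f₁ = f₀ · v/(v − v_e) = 279 × 341/301.56 ≈ 315 Hz.
On the return leg the train is a moving observer: f₂ = f₁ · (v + v_e)/v = 315 × 380.44/341 ≈ 352 Hz.
Equivalently f₂ = f₀ · (v + v_e)/(v − v_e).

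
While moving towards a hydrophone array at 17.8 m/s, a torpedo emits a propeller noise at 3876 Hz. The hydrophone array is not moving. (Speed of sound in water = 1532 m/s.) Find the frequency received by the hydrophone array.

3922 Hz

Moving source, stationary observer: f' = f · v/(v − v_s) since the source is approaching.
f' = 3876 × 1532/(1532 − 17.8) = 3876 × 1532/1514 ≈ 3922 Hz.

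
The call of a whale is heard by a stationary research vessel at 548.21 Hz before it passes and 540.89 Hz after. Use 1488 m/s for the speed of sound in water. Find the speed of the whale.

10.0 m/s

f₁/f₂ = (v + v_s)/(v − v_s), so v_s = v · (f₁ − f₂)/(f₁ + f₂).
v_s = 1488 × (548.21 − 540.89)/(548.21 + 540.89) = 1488 × 7.32/1089.10 ≈ 10.0 m/s.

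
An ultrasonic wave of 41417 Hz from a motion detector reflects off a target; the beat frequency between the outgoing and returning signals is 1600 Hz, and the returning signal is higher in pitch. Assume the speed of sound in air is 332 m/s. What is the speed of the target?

6.3 m/s

Double Doppler shift off a moving reflector: f₂ = f₀ · (v + u)/(v − u) (u > 0 toward emitter).
Returning signal is higher, so f₂ = f₀ + Δf = 41417 + 1600 = 43017 Hz.
Rearranging, u = v · (f₂ − f₀)/(f₂ + f₀) = 332 × 1600/84434 ≈ 6.3 m/s.
So the target is moving at 6.3 m/s toward the emitter.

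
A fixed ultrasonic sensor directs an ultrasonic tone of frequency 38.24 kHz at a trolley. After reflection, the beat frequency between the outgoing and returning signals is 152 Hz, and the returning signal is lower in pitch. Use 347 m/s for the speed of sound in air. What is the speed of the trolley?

Double Doppler shift off a moving reflector: f₂ = f₀ · (v + u)/(v − u) (u > 0 toward emitter).
Returning signal is lower, so f₂ = f₀ − Δf = 38240 − 152 = 38088 Hz.
Rearranging, u = v · (f₂ − f₀)/(f₂ + f₀) = 347 × -152/76328 ≈ -0.69 m/s.
So the trolley is moving at 0.69 m/s away from the emitter.

0.69 m/s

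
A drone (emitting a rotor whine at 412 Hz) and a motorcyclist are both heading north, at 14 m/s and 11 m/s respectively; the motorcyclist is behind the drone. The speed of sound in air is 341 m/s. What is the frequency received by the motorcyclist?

The motorcyclist is behind, so the drone is moving away from it while the motorcyclist is moving toward the drone.
With source receding and observer approaching, f' = f · (v + v_o)/(v + v_s).
f' = 412 × (341 + 11)/(341 + 14) = 412 × 352/355 ≈ 409 Hz.

409 Hz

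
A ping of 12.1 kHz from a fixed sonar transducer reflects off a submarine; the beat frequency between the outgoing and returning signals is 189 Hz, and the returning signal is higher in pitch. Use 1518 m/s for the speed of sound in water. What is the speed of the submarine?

11.8 m/s

Double Doppler shift off a moving reflector: f₂ = f₀ · (v + u)/(v − u) (u > 0 toward emitter).
Returning signal is higher, so f₂ = f₀ + Δf = 12100 + 189 = 12289 Hz.
Rearranging, u = v · (f₂ − f₀)/(f₂ + f₀) = 1518 × 189/24389 ≈ 11.8 m/s.
So the submarine is moving at 11.8 m/s toward the emitter.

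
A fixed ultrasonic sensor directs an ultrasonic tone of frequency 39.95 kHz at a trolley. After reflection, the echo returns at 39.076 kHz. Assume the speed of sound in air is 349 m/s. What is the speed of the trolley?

Double Doppler shift off a moving reflector: f₂ = f₀ · (v + u)/(v − u) (u > 0 toward emitter).
Rearranging, u = v · (f₂ − f₀)/(f₂ + f₀) = 349 × -0.874/79.026 ≈ -3.9 m/s.
So the trolley is moving at 3.9 m/s away from the emitter.

3.9 m/s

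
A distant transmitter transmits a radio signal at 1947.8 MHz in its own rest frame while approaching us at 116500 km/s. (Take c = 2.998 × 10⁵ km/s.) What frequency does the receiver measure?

2935.4 MHz

β = v/c = 116500/299800 = 0.3886.
Relativistic Doppler for frequency: f' = f₀ · √((1 + β)/(1 − β)).
f' = 1947.8 × √(1.3886/0.6114) = 1947.8 × 1.50703 ≈ 2935.4 MHz.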